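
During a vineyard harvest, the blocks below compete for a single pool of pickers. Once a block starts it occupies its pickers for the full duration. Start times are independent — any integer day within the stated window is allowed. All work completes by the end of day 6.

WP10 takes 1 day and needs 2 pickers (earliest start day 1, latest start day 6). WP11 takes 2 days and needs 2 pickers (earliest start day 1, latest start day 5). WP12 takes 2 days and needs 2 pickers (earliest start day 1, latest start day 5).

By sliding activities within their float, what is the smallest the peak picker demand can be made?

2

Early-start (WP10@1, WP11@1, WP12@1) gives peak 6: d1:6  d2:4  d3:0  d4:0  d5:0  d6:0.
Shift WP11→2, WP12→4.
Schedule WP10@1, WP11@2, WP12@4: d1:2  d2:2  d3:2  d4:2  d5:2  d6:0 — peak 2.
Total picker-days = 10 over 6 days ⇒ peak ≥ ⌈10/6⌉ = 2, so 2 is optimal.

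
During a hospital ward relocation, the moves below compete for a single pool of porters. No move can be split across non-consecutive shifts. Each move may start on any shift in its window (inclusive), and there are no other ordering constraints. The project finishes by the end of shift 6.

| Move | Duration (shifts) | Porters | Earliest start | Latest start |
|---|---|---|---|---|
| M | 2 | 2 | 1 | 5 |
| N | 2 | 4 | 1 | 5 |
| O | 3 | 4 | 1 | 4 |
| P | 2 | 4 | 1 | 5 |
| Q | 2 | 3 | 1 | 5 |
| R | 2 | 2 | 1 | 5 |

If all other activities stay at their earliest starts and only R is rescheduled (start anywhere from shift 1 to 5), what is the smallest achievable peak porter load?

17

R@1: s1:19  s2:19  s3:4  s4:0  s5:0  s6:0 → peak 19
R@2: s1:17  s2:19  s3:6  s4:0  s5:0  s6:0 → peak 19
R@3: s1:17  s2:17  s3:6  s4:2  s5:0  s6:0 → peak 17
R@4: s1:17  s2:17  s3:4  s4:2  s5:2  s6:0 → peak 17
R@5: s1:17  s2:17  s3:4  s4:0  s5:2  s6:2 → peak 17
Best is R@3, peak 17.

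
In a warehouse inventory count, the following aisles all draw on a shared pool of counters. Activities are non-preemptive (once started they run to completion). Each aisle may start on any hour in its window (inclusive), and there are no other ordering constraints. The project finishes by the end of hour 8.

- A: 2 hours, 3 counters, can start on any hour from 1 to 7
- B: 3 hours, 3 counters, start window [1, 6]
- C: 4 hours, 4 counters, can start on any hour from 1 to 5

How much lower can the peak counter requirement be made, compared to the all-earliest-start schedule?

Early-start peak: h1:10  h2:10  h3:7  h4:4  h5:0  h6:0  h7:0  h8:0 ⇒ 10.
Leveled (A@1, B@1, C@4): h1:6  h2:6  h3:3  h4:4  h5:4  h6:4  h7:4  h8:0 ⇒ 6.
Reduction 10 − 6 = 4.

4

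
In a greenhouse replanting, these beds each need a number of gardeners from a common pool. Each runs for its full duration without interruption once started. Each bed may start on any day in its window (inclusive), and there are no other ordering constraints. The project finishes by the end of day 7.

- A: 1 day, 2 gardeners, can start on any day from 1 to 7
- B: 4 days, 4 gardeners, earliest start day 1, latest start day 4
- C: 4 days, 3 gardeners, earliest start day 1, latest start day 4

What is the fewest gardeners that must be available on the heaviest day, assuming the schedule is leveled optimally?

Early-start (A@1, B@1, C@1) gives peak 9: d1:9  d2:7  d3:7  d4:7  d5:0  d6:0  d7:0.
Shift C→2.
Schedule A@1, B@1, C@2: d1:6  d2:7  d3:7  d4:7  d5:3  d6:0  d7:0 — peak 7.

7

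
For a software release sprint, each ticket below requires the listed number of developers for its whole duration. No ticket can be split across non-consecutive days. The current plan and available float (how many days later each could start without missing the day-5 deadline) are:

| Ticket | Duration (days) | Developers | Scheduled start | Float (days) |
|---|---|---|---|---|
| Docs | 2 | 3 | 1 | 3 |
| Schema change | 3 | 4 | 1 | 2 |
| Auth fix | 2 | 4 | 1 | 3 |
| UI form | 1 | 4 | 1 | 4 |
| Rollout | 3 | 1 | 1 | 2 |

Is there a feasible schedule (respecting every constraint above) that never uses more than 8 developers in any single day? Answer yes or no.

yes

Schedule Docs@1, Schema change@1, Auth fix@4, UI form@4, Rollout@1: d1:8  d2:8  d3:5  d4:8  d5:4 — peak 8 ≤ 8.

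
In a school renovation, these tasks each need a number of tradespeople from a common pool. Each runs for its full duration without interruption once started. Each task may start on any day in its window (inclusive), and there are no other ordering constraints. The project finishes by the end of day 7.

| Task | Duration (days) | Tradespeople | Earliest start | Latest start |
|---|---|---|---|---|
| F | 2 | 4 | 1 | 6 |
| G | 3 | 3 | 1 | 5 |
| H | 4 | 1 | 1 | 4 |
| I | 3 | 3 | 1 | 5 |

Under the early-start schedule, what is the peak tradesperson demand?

Early-start schedule: F@1, G@1, H@1, I@1.
Load per day: day 1: 11, day 2: 11, day 3: 7, day 4: 1, day 5: 0, day 6: 0, day 7: 0.
Peak is 11.

11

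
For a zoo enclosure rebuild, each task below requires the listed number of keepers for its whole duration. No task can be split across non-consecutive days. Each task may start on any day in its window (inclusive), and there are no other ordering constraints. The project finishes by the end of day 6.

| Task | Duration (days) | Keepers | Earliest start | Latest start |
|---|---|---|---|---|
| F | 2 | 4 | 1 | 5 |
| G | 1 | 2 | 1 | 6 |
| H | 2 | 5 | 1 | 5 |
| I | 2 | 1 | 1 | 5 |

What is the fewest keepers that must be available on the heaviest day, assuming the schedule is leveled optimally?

Early-start (F@1, G@1, H@1, I@1) gives peak 12: d1:12  d2:10  d3:0  d4:0  d5:0  d6:0.
Shift G→3, H→4.
Schedule F@1, G@3, H@4, I@1: d1:5  d2:5  d3:2  d4:5  d5:5  d6:0 — peak 5.

5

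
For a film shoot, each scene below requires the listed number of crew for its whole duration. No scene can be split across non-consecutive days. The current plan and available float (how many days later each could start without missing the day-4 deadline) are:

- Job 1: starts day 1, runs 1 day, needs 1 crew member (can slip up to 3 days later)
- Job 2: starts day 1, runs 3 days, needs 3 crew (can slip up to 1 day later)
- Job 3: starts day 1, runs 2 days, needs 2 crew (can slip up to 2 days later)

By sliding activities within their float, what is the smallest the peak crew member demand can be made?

Early-start (Job 1@1, Job 2@1, Job 3@1) gives peak 6: d1:6  d2:5  d3:3  d4:0.
Shift Job 3→2.
Schedule Job 1@1, Job 2@1, Job 3@2: d1:4  d2:5  d3:5  d4:0 — peak 5.
No arrangement of the 24 feasible schedules does better.

5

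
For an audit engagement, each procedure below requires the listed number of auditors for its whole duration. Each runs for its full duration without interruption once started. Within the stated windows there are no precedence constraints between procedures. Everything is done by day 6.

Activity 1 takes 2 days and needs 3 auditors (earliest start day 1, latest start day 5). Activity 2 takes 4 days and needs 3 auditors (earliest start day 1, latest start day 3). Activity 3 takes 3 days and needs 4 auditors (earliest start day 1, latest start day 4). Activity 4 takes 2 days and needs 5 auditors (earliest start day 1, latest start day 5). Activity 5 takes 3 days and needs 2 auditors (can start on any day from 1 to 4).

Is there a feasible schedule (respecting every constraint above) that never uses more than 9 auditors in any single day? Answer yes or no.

Schedule Activity 1@1, Activity 2@1, Activity 3@3, Activity 4@5, Activity 5@1: d1:8  d2:8  d3:9  d4:7  d5:9  d6:5 — peak 9 ≤ 9.

yes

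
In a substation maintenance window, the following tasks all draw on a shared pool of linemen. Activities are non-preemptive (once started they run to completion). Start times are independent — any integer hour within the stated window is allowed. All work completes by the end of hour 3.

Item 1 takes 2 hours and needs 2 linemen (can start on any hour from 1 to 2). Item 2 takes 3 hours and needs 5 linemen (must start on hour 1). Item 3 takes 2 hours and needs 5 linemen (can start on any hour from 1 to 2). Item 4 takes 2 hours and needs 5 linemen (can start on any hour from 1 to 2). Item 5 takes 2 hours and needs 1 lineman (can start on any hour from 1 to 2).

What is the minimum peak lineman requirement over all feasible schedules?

Schedule Item 1@1, Item 2@1, Item 3@1, Item 4@1, Item 5@1: h1:18  h2:18  h3:5 — peak 18.
No arrangement of the 16 feasible schedules does better.

18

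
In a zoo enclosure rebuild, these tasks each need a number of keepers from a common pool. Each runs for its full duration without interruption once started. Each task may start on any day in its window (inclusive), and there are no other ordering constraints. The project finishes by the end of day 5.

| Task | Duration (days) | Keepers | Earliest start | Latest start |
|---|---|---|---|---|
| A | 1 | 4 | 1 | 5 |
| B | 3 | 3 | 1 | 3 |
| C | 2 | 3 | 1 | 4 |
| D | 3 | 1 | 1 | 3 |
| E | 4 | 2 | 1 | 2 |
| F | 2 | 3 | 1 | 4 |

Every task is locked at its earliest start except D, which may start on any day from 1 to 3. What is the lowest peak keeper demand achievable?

D@1: d1:16  d2:12  d3:6  d4:2  d5:0 → peak 16
D@2: d1:15  d2:12  d3:6  d4:3  d5:0 → peak 15
D@3: d1:15  d2:11  d3:6  d4:3  d5:1 → peak 15
Best is D@2, peak 15.

15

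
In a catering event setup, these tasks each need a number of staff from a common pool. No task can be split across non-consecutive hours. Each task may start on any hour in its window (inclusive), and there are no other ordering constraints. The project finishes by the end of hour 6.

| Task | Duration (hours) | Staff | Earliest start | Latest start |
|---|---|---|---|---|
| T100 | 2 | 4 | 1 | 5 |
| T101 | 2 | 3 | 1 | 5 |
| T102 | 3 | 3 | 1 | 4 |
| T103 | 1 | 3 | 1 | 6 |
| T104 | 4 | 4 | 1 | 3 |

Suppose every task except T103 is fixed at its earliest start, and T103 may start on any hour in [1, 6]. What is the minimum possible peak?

14

T103@1: h1:17  h2:14  h3:7  h4:4  h5:0  h6:0 → peak 17
T103@2: h1:14  h2:17  h3:7  h4:4  h5:0  h6:0 → peak 17
T103@3: h1:14  h2:14  h3:10  h4:4  h5:0  h6:0 → peak 14
T103@4: h1:14  h2:14  h3:7  h4:7  h5:0  h6:0 → peak 14
T103@5: h1:14  h2:14  h3:7  h4:4  h5:3  h6:0 → peak 14
T103@6: h1:14  h2:14  h3:7  h4:4  h5:0  h6:3 → peak 14
Best is T103@3, peak 14.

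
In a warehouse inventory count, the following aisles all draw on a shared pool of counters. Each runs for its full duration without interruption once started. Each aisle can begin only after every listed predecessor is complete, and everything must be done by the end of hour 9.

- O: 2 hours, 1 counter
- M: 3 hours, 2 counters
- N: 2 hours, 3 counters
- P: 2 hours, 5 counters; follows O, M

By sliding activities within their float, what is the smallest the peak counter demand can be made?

Early-start (O@1, M@1, N@1, P@4) gives peak 6: h1:6  h2:6  h3:2  h4:5  h5:5  h6:0  h7:0  h8:0  h9:0.
Shift N→3, P→5.
Schedule O@1, M@1, N@3, P@5: h1:3  h2:3  h3:5  h4:3  h5:5  h6:5  h7:0  h8:0  h9:0 — peak 5.

5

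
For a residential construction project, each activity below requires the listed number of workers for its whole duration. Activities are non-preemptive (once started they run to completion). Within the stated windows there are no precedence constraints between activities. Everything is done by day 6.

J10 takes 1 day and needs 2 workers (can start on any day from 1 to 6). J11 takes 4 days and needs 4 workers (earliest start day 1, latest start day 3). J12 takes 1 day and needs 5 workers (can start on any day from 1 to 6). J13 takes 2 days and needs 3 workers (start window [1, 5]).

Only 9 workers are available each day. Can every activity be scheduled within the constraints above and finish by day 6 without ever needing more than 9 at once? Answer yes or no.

yes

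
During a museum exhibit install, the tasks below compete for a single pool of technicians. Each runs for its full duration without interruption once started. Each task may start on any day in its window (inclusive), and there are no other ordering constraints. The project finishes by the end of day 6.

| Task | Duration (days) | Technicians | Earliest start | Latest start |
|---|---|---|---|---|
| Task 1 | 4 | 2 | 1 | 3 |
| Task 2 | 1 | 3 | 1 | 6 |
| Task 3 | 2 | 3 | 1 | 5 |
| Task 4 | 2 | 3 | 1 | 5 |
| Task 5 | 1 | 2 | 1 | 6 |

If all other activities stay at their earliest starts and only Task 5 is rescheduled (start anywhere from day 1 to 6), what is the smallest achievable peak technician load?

11

Task 5@1: d1:13  d2:8  d3:2  d4:2  d5:0  d6:0 → peak 13
Task 5@2: d1:11  d2:10  d3:2  d4:2  d5:0  d6:0 → peak 11
Task 5@3: d1:11  d2:8  d3:4  d4:2  d5:0  d6:0 → peak 11
Task 5@4: d1:11  d2:8  d3:2  d4:4  d5:0  d6:0 → peak 11
Task 5@5: d1:11  d2:8  d3:2  d4:2  d5:2  d6:0 → peak 11
Task 5@6: d1:11  d2:8  d3:2  d4:2  d5:0  d6:2 → peak 11
Best is Task 5@2, peak 11.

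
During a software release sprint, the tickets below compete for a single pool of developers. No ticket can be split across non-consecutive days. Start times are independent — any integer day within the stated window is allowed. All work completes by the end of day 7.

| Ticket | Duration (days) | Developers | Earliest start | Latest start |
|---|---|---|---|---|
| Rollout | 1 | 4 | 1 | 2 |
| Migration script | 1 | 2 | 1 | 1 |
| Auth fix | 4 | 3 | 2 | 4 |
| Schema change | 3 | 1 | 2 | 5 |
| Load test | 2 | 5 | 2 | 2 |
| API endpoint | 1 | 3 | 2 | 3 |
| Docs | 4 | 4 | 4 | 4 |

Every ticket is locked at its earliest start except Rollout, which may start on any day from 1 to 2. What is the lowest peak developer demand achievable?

12

Rollout@1: d1:6  d2:12  d3:9  d4:8  d5:7  d6:4  d7:4 → peak 12
Rollout@2: d1:2  d2:16  d3:9  d4:8  d5:7  d6:4  d7:4 → peak 16
Best is Rollout@1, peak 12.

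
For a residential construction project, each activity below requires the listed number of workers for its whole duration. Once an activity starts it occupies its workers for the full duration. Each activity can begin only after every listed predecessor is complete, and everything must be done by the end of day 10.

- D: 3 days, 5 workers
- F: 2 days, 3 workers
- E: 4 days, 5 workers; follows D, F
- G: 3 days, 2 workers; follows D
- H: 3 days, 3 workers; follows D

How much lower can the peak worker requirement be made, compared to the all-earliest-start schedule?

Early-start peak: d1:8  d2:8  d3:5  d4:10  d5:10  d6:10  d7:5  d8:0  d9:0  d10:0 ⇒ 10.
Leveled (D@1, F@4, E@7, G@6, H@4): d1:5  d2:5  d3:5  d4:6  d5:6  d6:5  d7:7  d8:7  d9:5  d10:5 ⇒ 7.
Reduction 10 − 7 = 3.

3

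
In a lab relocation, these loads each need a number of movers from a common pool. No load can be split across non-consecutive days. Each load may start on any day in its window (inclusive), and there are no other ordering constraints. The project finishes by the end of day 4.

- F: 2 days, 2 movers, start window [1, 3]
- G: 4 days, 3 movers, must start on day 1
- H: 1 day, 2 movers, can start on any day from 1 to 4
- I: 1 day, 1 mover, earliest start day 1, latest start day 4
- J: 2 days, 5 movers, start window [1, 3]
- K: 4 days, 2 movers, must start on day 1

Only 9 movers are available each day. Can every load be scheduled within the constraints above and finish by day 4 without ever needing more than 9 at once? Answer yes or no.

no

Total mover-days = 37; over 4 days the average is 37/4 > 9, so some day must exceed 9.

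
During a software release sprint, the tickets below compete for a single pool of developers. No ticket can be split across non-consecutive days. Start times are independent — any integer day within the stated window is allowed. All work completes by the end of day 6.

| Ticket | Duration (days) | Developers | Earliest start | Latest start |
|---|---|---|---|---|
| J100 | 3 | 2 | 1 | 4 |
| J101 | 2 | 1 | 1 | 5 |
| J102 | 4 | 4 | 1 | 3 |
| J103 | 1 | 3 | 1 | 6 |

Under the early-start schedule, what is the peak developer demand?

10

Early-start schedule: J100@1, J101@1, J102@1, J103@1.
Load per day: day 1: 10, day 2: 7, day 3: 6, day 4: 4, day 5: 0, day 6: 0.
Peak is 10.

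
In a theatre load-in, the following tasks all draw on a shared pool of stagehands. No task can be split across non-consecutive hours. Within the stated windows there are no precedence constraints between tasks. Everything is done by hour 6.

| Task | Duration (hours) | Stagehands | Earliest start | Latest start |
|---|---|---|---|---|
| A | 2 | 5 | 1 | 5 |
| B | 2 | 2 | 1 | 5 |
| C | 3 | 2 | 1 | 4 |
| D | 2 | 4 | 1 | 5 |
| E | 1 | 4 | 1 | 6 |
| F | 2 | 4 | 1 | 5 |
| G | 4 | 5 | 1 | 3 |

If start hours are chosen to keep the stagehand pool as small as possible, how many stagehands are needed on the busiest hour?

11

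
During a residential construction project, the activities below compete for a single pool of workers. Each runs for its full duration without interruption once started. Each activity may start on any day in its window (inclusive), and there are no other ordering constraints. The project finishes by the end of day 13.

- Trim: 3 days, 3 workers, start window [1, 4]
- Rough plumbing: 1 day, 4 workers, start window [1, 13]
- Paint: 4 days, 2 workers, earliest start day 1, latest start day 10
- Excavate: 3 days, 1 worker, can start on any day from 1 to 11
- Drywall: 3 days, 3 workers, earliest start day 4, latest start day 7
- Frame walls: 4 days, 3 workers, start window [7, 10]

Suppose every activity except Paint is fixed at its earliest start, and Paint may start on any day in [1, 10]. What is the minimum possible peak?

8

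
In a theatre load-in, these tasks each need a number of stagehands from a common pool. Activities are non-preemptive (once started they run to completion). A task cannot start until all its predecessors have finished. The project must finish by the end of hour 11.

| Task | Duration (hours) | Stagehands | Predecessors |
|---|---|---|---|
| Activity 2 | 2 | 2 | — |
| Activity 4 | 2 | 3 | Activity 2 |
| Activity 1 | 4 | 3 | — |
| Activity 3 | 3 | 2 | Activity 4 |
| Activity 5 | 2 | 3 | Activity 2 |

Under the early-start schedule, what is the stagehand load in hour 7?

2

At early start, hour 7 has: Activity 3.
Demand: 2 = 2.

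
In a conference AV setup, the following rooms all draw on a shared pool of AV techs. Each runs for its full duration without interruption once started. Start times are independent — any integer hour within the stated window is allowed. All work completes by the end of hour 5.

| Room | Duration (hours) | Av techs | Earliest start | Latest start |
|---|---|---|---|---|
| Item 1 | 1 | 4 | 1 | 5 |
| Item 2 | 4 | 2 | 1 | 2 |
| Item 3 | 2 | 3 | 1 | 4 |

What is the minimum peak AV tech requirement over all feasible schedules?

5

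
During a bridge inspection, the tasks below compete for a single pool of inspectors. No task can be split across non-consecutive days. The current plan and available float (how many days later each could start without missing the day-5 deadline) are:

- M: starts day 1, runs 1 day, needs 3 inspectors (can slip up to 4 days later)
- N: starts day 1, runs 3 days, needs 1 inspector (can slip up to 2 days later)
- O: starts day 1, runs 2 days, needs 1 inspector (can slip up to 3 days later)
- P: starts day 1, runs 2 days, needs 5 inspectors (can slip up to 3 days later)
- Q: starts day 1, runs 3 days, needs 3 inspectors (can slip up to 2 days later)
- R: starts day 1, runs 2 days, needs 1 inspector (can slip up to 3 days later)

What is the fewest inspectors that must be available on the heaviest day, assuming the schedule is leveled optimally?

Early-start (M@1, N@1, O@1, P@1, Q@1, R@1) gives peak 14: d1:14  d2:11  d3:4  d4:0  d5:0.
Shift N→2, O→2, P→4, R→2.
Schedule M@1, N@2, O@2, P@4, Q@1, R@2: d1:6  d2:6  d3:6  d4:6  d5:5 — peak 6.
Total inspector-days = 29 over 5 days ⇒ peak ≥ ⌈29/5⌉ = 6, so 6 is optimal.

6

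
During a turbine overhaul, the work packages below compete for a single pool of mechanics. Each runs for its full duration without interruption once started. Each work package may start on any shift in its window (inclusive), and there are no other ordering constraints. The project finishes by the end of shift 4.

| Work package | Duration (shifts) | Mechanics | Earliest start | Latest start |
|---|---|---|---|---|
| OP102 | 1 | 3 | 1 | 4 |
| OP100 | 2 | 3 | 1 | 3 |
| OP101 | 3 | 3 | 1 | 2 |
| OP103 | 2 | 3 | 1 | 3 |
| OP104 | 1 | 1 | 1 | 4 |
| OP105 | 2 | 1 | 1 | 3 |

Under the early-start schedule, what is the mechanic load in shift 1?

At early start, shift 1 has: OP102, OP100, OP101, OP103, OP104, OP105.
Demand: 3 + 3 + 3 + 3 + 1 + 1 = 14.

14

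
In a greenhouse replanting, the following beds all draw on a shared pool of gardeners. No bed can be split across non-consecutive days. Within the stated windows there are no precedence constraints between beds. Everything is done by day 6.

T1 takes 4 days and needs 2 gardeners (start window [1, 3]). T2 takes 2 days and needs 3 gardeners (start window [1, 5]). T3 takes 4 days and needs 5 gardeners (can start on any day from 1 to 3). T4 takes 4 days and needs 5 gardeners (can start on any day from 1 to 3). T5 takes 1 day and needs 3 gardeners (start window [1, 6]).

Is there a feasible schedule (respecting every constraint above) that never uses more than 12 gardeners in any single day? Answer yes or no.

Schedule T1@1, T2@1, T3@1, T4@3, T5@5: d1:10  d2:10  d3:12  d4:12  d5:8  d6:5 — peak 12 ≤ 12.

yes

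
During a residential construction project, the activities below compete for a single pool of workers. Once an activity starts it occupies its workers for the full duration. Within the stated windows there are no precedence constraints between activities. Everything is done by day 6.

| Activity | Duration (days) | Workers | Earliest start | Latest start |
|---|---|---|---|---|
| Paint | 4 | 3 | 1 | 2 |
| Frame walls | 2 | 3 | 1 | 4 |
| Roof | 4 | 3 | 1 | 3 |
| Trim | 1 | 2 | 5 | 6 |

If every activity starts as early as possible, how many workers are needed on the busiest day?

9

Early-start schedule: Paint@1, Frame walls@1, Roof@1, Trim@5.
Load per day: day 1: 9, day 2: 9, day 3: 6, day 4: 6, day 5: 2, day 6: 0.
Peak is 9.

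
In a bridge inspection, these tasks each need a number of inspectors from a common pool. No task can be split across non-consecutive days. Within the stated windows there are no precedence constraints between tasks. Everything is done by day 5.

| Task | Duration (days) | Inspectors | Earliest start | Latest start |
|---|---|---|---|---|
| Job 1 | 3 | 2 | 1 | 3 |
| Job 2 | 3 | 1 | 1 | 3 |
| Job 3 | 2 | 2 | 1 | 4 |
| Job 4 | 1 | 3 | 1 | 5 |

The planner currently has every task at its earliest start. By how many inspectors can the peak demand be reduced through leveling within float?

4

Early-start peak: d1:8  d2:5  d3:3  d4:0  d5:0 ⇒ 8.
Leveled (Job 1@1, Job 2@3, Job 3@1, Job 4@4): d1:4  d2:4  d3:3  d4:4  d5:1 ⇒ 4.
Reduction 8 − 4 = 4.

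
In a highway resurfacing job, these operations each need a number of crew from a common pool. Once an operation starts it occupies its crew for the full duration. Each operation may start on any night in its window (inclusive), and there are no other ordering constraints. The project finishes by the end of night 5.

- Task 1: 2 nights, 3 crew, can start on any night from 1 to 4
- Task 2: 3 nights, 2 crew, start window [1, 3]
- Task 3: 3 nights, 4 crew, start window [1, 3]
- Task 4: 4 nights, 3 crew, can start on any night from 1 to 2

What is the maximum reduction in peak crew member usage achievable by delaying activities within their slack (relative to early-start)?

3

Early-start peak: n1:12  n2:12  n3:9  n4:3  n5:0 ⇒ 12.
Leveled (Task 1@1, Task 2@1, Task 3@3, Task 4@1): n1:8  n2:8  n3:9  n4:7  n5:4 ⇒ 9.
Reduction 12 − 9 = 3.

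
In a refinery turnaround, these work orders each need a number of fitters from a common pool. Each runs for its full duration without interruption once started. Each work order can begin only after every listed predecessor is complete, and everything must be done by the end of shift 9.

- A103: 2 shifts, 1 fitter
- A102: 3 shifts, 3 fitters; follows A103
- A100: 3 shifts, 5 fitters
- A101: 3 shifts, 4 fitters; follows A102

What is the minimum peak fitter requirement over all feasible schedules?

Early-start (A103@1, A102@3, A100@1, A101@6) gives peak 8: s1:6  s2:6  s3:8  s4:3  s5:3  s6:4  s7:4  s8:4  s9:0.
Shift A102→4, A101→7.
Schedule A103@1, A102@4, A100@1, A101@7: s1:6  s2:6  s3:5  s4:3  s5:3  s6:3  s7:4  s8:4  s9:4 — peak 6.

6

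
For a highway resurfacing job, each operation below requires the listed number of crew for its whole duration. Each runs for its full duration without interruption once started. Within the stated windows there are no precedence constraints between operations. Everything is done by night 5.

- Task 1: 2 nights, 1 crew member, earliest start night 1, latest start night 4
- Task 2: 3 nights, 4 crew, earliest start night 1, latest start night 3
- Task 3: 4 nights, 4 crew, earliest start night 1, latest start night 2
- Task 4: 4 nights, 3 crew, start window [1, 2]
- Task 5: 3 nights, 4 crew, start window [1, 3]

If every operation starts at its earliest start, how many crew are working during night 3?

At early start, night 3 has: Task 2, Task 3, Task 4, Task 5.
Demand: 4 + 4 + 3 + 4 = 15.

15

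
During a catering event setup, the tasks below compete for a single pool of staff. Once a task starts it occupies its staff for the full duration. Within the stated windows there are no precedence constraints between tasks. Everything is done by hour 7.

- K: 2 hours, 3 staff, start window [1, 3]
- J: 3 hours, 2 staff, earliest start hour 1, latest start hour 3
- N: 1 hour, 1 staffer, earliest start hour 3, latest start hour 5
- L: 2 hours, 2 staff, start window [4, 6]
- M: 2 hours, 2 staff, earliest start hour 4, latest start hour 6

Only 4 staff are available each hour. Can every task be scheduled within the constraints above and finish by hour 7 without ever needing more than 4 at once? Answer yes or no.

Schedule K@1, J@3, N@3, L@4, M@6: h1:3  h2:3  h3:3  h4:4  h5:4  h6:2  h7:2 — peak 4 ≤ 4.

yes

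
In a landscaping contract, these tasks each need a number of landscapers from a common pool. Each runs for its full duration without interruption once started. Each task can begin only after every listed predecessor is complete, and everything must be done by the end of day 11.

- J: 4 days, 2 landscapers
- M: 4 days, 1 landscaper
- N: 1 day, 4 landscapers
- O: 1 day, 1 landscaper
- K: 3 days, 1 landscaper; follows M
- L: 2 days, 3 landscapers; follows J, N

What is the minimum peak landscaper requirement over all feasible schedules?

4

Early-start (J@1, M@1, N@1, O@1, K@5, L@5) gives peak 8: d1:8  d2:3  d3:3  d4:3  d5:4  d6:4  d7:1  d8:0  d9:0  d10:0  d11:0.
Shift N→5, K→6, L→6.
Schedule J@1, M@1, N@5, O@1, K@6, L@6: d1:4  d2:3  d3:3  d4:3  d5:4  d6:4  d7:4  d8:1  d9:0  d10:0  d11:0 — peak 4.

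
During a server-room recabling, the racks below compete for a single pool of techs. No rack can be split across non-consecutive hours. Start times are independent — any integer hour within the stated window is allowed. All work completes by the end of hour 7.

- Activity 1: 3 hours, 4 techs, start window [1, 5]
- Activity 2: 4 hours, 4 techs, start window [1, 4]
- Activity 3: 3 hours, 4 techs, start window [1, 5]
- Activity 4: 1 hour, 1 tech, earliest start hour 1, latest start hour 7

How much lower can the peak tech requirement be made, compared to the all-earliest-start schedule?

5

Early-start peak: h1:13  h2:12  h3:12  h4:4  h5:0  h6:0  h7:0 ⇒ 13.
Leveled (Activity 1@1, Activity 2@1, Activity 3@4, Activity 4@5): h1:8  h2:8  h3:8  h4:8  h5:5  h6:4  h7:0 ⇒ 8.
Reduction 13 − 8 = 5.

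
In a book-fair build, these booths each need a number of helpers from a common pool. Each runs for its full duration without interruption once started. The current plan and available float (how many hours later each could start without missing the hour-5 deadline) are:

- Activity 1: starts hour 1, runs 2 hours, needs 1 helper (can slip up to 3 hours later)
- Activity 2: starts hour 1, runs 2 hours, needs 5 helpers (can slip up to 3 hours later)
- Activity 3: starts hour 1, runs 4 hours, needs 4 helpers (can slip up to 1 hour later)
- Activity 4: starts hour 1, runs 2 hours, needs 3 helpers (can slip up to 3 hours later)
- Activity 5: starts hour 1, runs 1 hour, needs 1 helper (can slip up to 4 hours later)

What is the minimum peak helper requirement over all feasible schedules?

9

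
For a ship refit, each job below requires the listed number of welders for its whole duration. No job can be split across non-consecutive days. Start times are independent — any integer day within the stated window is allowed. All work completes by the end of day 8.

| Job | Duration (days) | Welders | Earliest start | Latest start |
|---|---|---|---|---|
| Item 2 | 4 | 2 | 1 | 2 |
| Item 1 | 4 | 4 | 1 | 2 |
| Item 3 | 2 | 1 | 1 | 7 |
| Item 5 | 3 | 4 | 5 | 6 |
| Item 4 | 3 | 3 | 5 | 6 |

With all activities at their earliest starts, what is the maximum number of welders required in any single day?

7

Early-start schedule: Item 2@1, Item 1@1, Item 3@1, Item 5@5, Item 4@5.
Load per day: day 1: 7, day 2: 7, day 3: 6, day 4: 6, day 5: 7, day 6: 7, day 7: 7, day 8: 0.
Peak is 7.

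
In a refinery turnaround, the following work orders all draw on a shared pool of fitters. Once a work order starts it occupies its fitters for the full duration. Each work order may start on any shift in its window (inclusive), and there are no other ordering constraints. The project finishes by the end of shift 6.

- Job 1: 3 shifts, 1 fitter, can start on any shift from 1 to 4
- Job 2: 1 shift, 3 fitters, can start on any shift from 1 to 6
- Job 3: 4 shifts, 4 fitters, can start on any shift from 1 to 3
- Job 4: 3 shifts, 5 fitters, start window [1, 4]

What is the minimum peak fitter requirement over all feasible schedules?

9

Early-start (Job 1@1, Job 2@1, Job 3@1, Job 4@1) gives peak 13: s1:13  s2:10  s3:10  s4:4  s5:0  s6:0.
Shift Job 4→4.
Schedule Job 1@1, Job 2@1, Job 3@1, Job 4@4: s1:8  s2:5  s3:5  s4:9  s5:5  s6:5 — peak 9.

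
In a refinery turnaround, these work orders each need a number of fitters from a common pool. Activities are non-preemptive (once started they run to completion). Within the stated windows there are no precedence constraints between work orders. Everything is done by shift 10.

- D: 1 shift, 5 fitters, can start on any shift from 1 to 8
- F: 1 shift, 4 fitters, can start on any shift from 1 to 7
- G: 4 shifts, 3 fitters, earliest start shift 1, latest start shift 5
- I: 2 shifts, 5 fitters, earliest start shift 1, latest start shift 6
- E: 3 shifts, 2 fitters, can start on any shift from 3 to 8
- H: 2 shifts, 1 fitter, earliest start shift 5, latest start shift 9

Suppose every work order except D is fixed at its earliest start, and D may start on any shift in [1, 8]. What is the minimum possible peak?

12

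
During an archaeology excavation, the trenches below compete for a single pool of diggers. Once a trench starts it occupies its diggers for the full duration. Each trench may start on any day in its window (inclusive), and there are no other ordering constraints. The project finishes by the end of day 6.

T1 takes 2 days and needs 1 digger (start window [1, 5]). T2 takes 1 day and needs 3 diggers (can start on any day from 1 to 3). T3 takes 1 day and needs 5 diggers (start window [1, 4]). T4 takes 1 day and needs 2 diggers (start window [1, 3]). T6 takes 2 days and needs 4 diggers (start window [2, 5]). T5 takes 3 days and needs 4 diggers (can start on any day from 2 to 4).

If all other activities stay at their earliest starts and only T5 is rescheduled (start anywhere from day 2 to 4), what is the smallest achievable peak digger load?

T5@2: d1:11  d2:9  d3:8  d4:4  d5:0  d6:0 → peak 11
T5@3: d1:11  d2:5  d3:8  d4:4  d5:4  d6:0 → peak 11
T5@4: d1:11  d2:5  d3:4  d4:4  d5:4  d6:4 → peak 11
Best is T5@2, peak 11.

11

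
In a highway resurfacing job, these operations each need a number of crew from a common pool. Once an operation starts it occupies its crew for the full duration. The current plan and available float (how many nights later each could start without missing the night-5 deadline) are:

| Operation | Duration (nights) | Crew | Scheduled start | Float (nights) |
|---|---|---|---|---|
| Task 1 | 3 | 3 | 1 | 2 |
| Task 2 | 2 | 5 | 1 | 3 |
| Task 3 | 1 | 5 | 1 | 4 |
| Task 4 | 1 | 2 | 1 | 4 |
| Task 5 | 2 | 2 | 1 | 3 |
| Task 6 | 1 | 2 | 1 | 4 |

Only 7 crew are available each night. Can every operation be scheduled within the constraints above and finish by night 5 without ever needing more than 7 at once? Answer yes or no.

no

The minimum achievable peak is 8; 7 < 8, so no feasible schedule stays within the cap.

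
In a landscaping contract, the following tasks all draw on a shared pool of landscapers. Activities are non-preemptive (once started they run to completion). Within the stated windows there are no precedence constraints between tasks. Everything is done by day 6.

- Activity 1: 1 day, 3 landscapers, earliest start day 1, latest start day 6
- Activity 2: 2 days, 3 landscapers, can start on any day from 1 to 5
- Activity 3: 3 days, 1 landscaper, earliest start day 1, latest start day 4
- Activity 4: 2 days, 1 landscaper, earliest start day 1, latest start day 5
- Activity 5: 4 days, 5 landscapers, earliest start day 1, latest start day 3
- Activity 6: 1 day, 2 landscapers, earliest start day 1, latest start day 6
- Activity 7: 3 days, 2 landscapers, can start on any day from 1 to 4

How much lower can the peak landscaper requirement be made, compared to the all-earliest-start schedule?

Early-start peak: d1:17  d2:12  d3:8  d4:5  d5:0  d6:0 ⇒ 17.
Leveled (Activity 1@1, Activity 2@1, Activity 3@1, Activity 4@2, Activity 5@3, Activity 6@2, Activity 7@4): d1:7  d2:7  d3:7  d4:7  d5:7  d6:7 ⇒ 7.
Reduction 17 − 7 = 10.

10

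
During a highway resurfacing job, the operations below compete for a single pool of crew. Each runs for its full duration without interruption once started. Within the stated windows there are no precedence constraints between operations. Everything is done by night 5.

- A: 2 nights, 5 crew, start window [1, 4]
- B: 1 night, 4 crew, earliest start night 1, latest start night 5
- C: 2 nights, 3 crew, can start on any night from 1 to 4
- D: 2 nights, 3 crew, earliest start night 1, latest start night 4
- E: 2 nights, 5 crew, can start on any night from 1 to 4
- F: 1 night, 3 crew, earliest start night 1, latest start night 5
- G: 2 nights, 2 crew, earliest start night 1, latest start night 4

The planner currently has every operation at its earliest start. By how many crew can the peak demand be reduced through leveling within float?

Early-start peak: n1:25  n2:18  n3:0  n4:0  n5:0 ⇒ 25.
Leveled (A@1, B@1, C@2, D@3, E@4, F@3, G@4): n1:9  n2:8  n3:9  n4:10  n5:7 ⇒ 10.
Reduction 25 − 10 = 15.

15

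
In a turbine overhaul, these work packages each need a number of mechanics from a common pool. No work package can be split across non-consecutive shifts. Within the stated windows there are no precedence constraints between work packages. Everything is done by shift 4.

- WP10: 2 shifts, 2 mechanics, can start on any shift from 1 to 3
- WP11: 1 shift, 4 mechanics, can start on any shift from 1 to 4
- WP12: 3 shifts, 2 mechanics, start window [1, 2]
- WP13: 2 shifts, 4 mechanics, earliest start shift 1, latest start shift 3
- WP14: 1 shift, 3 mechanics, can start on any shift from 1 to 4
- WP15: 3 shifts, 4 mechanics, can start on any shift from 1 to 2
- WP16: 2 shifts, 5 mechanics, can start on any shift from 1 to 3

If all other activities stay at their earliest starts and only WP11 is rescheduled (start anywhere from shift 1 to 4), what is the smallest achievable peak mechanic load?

WP11@1: s1:24  s2:17  s3:6  s4:0 → peak 24
WP11@2: s1:20  s2:21  s3:6  s4:0 → peak 21
WP11@3: s1:20  s2:17  s3:10  s4:0 → peak 20
WP11@4: s1:20  s2:17  s3:6  s4:4 → peak 20
Best is WP11@3, peak 20.

20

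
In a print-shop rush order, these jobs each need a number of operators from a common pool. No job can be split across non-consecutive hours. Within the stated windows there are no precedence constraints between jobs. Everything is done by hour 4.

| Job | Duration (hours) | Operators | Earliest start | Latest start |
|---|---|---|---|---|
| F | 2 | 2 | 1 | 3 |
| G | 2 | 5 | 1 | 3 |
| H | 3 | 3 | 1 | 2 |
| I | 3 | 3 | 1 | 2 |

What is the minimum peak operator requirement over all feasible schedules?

11

Early-start (F@1, G@1, H@1, I@1) gives peak 13: h1:13  h2:13  h3:6  h4:0.
Shift G→3.
Schedule F@1, G@3, H@1, I@1: h1:8  h2:8  h3:11  h4:5 — peak 11.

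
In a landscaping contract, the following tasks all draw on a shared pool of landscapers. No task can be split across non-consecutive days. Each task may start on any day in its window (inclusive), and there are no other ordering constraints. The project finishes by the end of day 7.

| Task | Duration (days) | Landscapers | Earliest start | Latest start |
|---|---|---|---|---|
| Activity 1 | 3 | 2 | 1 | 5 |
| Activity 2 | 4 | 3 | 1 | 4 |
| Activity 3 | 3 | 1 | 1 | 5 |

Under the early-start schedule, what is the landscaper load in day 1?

6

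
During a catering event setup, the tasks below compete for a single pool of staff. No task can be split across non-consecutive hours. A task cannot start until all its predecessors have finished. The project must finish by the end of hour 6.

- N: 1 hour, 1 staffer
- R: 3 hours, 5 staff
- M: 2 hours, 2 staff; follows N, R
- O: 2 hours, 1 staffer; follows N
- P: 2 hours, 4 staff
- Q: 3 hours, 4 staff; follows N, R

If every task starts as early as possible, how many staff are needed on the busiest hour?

10

Early-start schedule: N@1, R@1, M@4, O@2, P@1, Q@4.
Load per hour: hour 1: 10, hour 2: 10, hour 3: 6, hour 4: 6, hour 5: 6, hour 6: 4.
Peak is 10.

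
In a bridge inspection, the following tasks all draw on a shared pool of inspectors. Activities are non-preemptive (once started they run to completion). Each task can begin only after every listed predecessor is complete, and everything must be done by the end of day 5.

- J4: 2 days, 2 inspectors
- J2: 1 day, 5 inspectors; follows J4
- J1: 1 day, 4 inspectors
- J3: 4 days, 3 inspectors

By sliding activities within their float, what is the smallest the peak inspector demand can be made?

Early-start (J4@1, J2@3, J1@1, J3@1) gives peak 9: d1:9  d2:5  d3:8  d4:3  d5:0.
Shift J2→5, J1→3.
Schedule J4@1, J2@5, J1@3, J3@1: d1:5  d2:5  d3:7  d4:3  d5:5 — peak 7.

7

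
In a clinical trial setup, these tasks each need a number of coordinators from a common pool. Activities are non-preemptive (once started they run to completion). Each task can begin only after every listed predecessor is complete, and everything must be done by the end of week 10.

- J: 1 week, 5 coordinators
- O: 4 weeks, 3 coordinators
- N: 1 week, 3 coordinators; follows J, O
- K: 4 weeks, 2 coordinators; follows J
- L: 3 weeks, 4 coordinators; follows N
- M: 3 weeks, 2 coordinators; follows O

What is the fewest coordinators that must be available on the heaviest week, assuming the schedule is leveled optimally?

Early-start (J@1, O@1, N@5, K@2, L@6, M@5) gives peak 8: w1:8  w2:5  w3:5  w4:5  w5:7  w6:6  w7:6  w8:4  w9:0  w10:0.
Shift O→2, N→6, L→7, M→6.
Schedule J@1, O@2, N@6, K@2, L@7, M@6: w1:5  w2:5  w3:5  w4:5  w5:5  w6:5  w7:6  w8:6  w9:4  w10:0 — peak 6.

6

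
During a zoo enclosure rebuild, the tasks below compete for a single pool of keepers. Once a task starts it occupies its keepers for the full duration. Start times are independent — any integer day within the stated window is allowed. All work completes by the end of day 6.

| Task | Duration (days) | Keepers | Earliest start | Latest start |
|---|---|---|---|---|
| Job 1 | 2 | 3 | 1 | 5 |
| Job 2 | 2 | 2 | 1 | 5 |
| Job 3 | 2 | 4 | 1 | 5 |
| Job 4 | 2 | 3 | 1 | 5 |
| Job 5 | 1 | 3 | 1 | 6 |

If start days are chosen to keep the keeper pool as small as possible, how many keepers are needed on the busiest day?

6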